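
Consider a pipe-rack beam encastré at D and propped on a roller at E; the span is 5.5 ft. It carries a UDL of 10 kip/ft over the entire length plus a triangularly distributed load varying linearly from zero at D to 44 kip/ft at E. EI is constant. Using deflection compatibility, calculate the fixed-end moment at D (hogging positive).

M_D = 115.5 kip·ft

Remove the prop at E; the released (primary) structure is a cantilever built in at D.
Free-end deflection of the primary structure under the applied loading (downward +):
  UDL 10: wL⁴/(8EI) = 1144/EI
  triangular load, peak 44 at the free end: 11w₀L⁴/(120EI) = 3691/EI
  δ_0 = 4835/EI
Tip deflection under a unit load at E: L³/(3EI) = 55.46/EI.
The prop prevents deflection at E: R_E = δ_0/δ_{EE} = 4835/55.46 = 87.17 kip.
Moment equilibrium about D: M_D = Σ(load moments about D) − R_E·L = 594.9 − 87.17×5.5 = 115.5 kip·ft.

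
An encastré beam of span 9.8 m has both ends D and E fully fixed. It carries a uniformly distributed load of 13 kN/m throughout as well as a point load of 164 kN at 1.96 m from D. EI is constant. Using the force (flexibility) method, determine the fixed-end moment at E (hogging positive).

Take the two fixed-end moments M_D, M_E as redundants; the released structure is the simple span DE.
End rotations of the released simple span under the applied load (×1/EI):
  at D: UDL 13: wL³/(24EI) = 509.8/EI
  at E: UDL 13: wL³/(24EI) = 509.8/EI
  at D: point load 164 at a = 1.96: Pab(L + b)/(6LEI) = 756/EI
  at E: point load 164 at a = 1.96: Pab(L + a)/(6LEI) = 504/EI
  θ_D0 = 1266/EI,  θ_E0 = 1014/EI
Flexibility coefficients: a unit moment at one end gives L/(3EI) there and L/(6EI) at the far end, so f₁₁ = f₂₂ = 3.267/EI and f₁₂ = f₂₁ = 1.633/EI.
Compatibility — zero rotation at each built-in end:
  3.267 M_D + 1.633 M_E = 1266
  1.633 M_D + 3.267 M_E = 1014
Solving the pair gives M_D = 309.8 kN·m and M_E = 155.5 kN·m (hogging).

M_E = 155.5 kN·m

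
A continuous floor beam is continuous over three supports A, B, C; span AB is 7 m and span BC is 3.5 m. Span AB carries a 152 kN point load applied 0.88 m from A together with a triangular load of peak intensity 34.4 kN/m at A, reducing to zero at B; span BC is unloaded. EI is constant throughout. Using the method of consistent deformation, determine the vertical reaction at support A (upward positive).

Insert a hinge at B; M_B is the redundant, and each span becomes simply supported.
Rotations at B on the released spans (each span's end-slope, ×1/EI):
  span AB: point load 152 at a = 0.88: Pab(L + a)/(6LEI) = 153.6/EI
  span AB: triangular load, peak 34.4: 7w₀L³/(360EI) = 229.4/EI
  relative rotation θ_0 = (383 + 0)/EI = 383/EI
A unit hogging moment at B produces rotation L₁/(3EI) + L₂/(3EI) = 3.5/EI.
Slope continuity at B: θ_0 = M_B·3.5/EI, so M_B = 383/3.5 = 109.4 kN·m (hogging).
Span AB, ΣM about A with M_B applied at B: R_B^{AB}·7 = 414.7 + 109.4, so R_B^{AB} = 74.88 kN and R_A = 272.4 − 74.88 = 197.5 kN.

R_A = 197.5 kN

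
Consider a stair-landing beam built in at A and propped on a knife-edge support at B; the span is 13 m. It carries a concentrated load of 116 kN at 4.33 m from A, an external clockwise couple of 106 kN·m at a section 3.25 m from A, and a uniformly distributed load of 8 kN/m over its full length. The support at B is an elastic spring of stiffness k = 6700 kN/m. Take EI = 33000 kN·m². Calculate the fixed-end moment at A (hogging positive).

Release the roller at B. Primary structure: cantilever fixed at A.
Deflection at B on the released cantilever, summing each load's contribution:
  point load 116 at a = 4.33: Pa²(3L − a)/(6EI) = 12567/EI
  clockwise couple 106 at a = 3.25: M₀a(2L − a)/(2EI) = 3919/EI
  UDL 8: wL⁴/(8EI) = 28561/EI
  δ_0 = 45047/EI
Tip deflection under a unit load at B: L³/(3EI) = 732.3/EI.
With EI = 33000 kN·m²: δ_0 = 1.3651 m and δ_{BB} = 0.022192 m/kN.
Compatibility — the spring shortens by R_B/k under the reaction it provides: δ_0 − R_B·δ_{BB} = R_B/k. With 1/k = 0.000149 m/kN, R_B = δ_0 / (δ_{BB} + 1/k) = 1.3651 / (0.022192 + 0.000149) = 61.1 kN.
Moment equilibrium about A: M_A = Σ(load moments about A) − R_B·L = 1284 − 61.1×13 = 490 kN·m.

M_A = 490 kN·m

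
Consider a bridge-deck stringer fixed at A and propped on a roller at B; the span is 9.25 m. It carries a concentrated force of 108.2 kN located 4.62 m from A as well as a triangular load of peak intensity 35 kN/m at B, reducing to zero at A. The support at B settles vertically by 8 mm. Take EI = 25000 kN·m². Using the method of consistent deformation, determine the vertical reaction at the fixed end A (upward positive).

Remove the prop at B; the released (primary) structure is a cantilever built in at A.
Free-end deflection of the primary structure under the applied loading (downward +):
  point load 108.2 at a = 4.62: Pa²(3L − a)/(6EI) = 8903/EI
  triangular load, peak 35 at the free end: 11w₀L⁴/(120EI) = 23488/EI
  δ_0 = 32391/EI
Tip deflection under a unit load at B: L³/(3EI) = 263.8/EI.
With EI = 25000 kN·m²: δ_0 = 1.2956 m and δ_{BB} = 0.010553 m/kN.
Compatibility — the beam at B must follow the support down by 0.008 m: δ_0 − R_B·δ_{BB} = 0.008, so R_B = (1.2956 − 0.008)/0.010553 = 122 kN.
Vertical equilibrium: R_A = ΣP − R_B = 270.1 − 122 = 148.1 kN.

R_A = 148.1 kN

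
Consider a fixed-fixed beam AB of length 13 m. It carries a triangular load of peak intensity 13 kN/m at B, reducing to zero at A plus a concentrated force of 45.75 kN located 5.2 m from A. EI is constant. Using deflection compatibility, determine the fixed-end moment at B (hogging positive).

Release both end moments; the primary structure is a simply-supported span AB with redundants M_A and M_B.
Simple-span end rotations at A and B under the given loads:
  at A: triangular load, peak 13: 7w₀L³/(360EI) = 555.4/EI
  at B: triangular load, peak 13: w₀L³/(45EI) = 634.7/EI
  at A: point load 45.75 at a = 5.2: Pab(L + b)/(6LEI) = 494.8/EI
  at B: point load 45.75 at a = 5.2: Pab(L + a)/(6LEI) = 433/EI
  θ_A0 = 1050/EI,  θ_B0 = 1068/EI
Flexibility coefficients: a unit moment at one end gives L/(3EI) there and L/(6EI) at the far end, so f₁₁ = f₂₂ = 4.333/EI and f₁₂ = f₂₁ = 2.167/EI.
Compatibility — zero rotation at each built-in end:
  4.333 M_A + 2.167 M_B = 1050
  2.167 M_A + 4.333 M_B = 1068
Solving the pair gives M_A = 158.9 kN·m and M_B = 166.9 kN·m (hogging).

M_B = 166.9 kN·m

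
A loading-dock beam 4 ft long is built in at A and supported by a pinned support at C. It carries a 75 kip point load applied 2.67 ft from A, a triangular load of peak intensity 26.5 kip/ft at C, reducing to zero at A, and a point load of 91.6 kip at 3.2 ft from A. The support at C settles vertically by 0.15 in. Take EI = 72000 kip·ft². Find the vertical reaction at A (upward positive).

R_A = 129.2 kip

Choose R_C as the redundant. The primary structure is the cantilever fixed at A.
Deflection at C on the released cantilever, summing each load's contribution:
  point load 75 at a = 2.67: Pa²(3L − a)/(6EI) = 831.4/EI
  triangular load, peak 26.5 at the free end: 11w₀L⁴/(120EI) = 621.9/EI
  point load 91.6 at a = 3.2: Pa²(3L − a)/(6EI) = 1376/EI
  δ_0 = 2829/EI
Tip deflection under a unit load at C: L³/(3EI) = 21.33/EI.
With EI = 72000 kip·ft²: δ_0 = 0.039291 ft and δ_{CC} = 0.000296 ft/kip.
Compatibility — the beam at C must follow the support down by 0.0125 ft: δ_0 − R_C·δ_{CC} = 0.0125, so R_C = (0.039291 − 0.0125)/0.000296 = 90.42 kip.
Vertical equilibrium: R_A = ΣP − R_C = 219.6 − 90.42 = 129.2 kip.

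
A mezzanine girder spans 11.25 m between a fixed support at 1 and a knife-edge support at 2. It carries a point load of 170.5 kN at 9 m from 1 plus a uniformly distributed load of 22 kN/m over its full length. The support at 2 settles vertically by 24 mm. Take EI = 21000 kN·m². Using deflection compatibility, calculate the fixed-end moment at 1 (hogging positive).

Take the reaction at 2 as the redundant and release it; the primary structure is a cantilever fixed at 1.
Downward deflection at the released point 2 due to the loads:
  point load 170.5 at a = 9: Pa²(3L − a)/(6EI) = 56968/EI
  UDL 22: wL⁴/(8EI) = 44050/EI
  δ_0 = 101018/EI
Tip deflection under a unit load at 2: L³/(3EI) = 474.6/EI.
With EI = 21000 kN·m²: δ_0 = 4.8104 m and δ_{22} = 0.0226 m/kN.
Compatibility — the beam at 2 must follow the support down by 0.024 m: δ_0 − R_2·δ_{22} = 0.024, so R_2 = (4.8104 − 0.024)/0.0226 = 211.8 kN.
Moment equilibrium about 1: M_1 = Σ(load moments about 1) − R_2·L = 2927 − 211.8×11.25 = 544.1 kN·m.

M_1 = 544.1 kN·m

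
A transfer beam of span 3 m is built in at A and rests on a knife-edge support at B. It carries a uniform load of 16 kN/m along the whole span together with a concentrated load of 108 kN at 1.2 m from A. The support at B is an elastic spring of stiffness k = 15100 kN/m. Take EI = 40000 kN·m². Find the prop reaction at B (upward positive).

Choose R_B as the redundant. The primary structure is the cantilever fixed at A.
Free-end deflection of the primary structure under the applied loading (downward +):
  UDL 16: wL⁴/(8EI) = 162/EI
  point load 108 at a = 1.2: Pa²(3L − a)/(6EI) = 202.2/EI
  δ_0 = 364.2/EI
Flexibility coefficient — unit upward force at B: δ_{BB} = L³/(3EI) = 9/EI.
With EI = 40000 kN·m²: δ_0 = 0.009104 m and δ_{BB} = 0.000225 m/kN.
Compatibility — the spring shortens by R_B/k under the reaction it provides: δ_0 − R_B·δ_{BB} = R_B/k. With 1/k = 0.000066 m/kN, R_B = δ_0 / (δ_{BB} + 1/k) = 0.009104 / (0.000225 + 0.000066) = 31.26 kN.

R_B = 31.26 kN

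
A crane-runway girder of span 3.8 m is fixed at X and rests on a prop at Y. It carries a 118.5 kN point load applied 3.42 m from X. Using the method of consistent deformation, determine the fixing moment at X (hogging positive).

Release the roller at Y. Primary structure: cantilever fixed at X.
Deflection at Y on the released cantilever, summing each load's contribution:
  point load 118.5 at a = 3.42: Pa²(3L − a)/(6EI) = 1843/EI
Flexibility coefficient — unit upward force at Y: δ_{YY} = L³/(3EI) = 18.29/EI.
The prop prevents deflection at Y: R_Y = δ_0/δ_{YY} = 1843/18.29 = 100.8 kN.
Moment equilibrium about X: M_X = Σ(load moments about X) − R_Y·L = 405.3 − 100.8×3.8 = 22.29 kN·m.

M_X = 22.29 kN·m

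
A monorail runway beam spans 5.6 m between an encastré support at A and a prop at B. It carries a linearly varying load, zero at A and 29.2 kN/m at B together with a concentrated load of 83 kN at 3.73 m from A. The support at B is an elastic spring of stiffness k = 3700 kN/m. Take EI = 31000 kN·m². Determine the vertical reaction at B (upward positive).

Take the reaction at B as the redundant and release it; the primary structure is a cantilever fixed at A.
Free-end deflection of the primary structure under the applied loading (downward +):
  triangular load, peak 29.2 at the free end: 11w₀L⁴/(120EI) = 2632/EI
  point load 83 at a = 3.73: Pa²(3L − a)/(6EI) = 2515/EI
  δ_0 = 5148/EI
Tip deflection under a unit load at B: L³/(3EI) = 58.54/EI.
With EI = 31000 kN·m²: δ_0 = 0.16606 m and δ_{BB} = 0.001888 m/kN.
Compatibility — the spring shortens by R_B/k under the reaction it provides: δ_0 − R_B·δ_{BB} = R_B/k. With 1/k = 0.00027 m/kN, R_B = δ_0 / (δ_{BB} + 1/k) = 0.16606 / (0.001888 + 0.00027) = 76.93 kN.

R_B = 76.93 kN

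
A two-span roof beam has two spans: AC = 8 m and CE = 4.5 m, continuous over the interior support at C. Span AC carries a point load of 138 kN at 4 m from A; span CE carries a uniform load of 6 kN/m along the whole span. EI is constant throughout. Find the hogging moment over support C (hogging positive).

M_C = 137.9 kN·m

Insert a hinge at C; M_C is the redundant, and each span becomes simply supported.
Discontinuity in slope at C on the released structure — sum the simple-span end rotations:
  span AC: point load 138 at a = 4: Pab(L + a)/(6LEI) = 552/EI
  span CE: UDL 6: wL³/(24EI) = 22.78/EI
  relative rotation θ_0 = (552 + 22.78)/EI = 574.8/EI
A unit hogging moment at C produces rotation L₁/(3EI) + L₂/(3EI) = 4.167/EI.
Slope continuity at C: θ_0 = M_C·4.167/EI, so M_C = 574.8/4.167 = 137.9 kN·m (hogging).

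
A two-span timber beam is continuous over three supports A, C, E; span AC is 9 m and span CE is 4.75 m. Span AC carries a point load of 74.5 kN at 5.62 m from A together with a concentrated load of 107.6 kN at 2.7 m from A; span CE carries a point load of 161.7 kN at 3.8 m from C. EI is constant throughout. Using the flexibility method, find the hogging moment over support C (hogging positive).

Release continuity at C by inserting a hinge; the redundant is the internal moment M_C. The primary structure is two simply-supported spans AC and CE.
Discontinuity in slope at C on the released structure — sum the simple-span end rotations:
  span AC: point load 74.5 at a = 5.62: Pab(L + a)/(6LEI) = 383.1/EI
  span AC: point load 107.6 at a = 2.7: Pab(L + a)/(6LEI) = 396.6/EI
  span CE: point load 161.7 at a = 3.8: Pab(L + b)/(6LEI) = 116.7/EI
  relative rotation θ_0 = (779.7 + 116.7)/EI = 896.5/EI
A unit hogging moment at C produces rotation L₁/(3EI) + L₂/(3EI) = 4.583/EI.
Slope continuity at C: θ_0 = M_C·4.583/EI, so M_C = 896.5/4.583 = 195.6 kN·m (hogging).

M_C = 195.6 kN·m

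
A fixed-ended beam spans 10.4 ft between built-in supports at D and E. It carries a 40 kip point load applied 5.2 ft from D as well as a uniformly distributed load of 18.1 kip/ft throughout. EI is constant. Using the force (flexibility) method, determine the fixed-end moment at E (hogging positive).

Take the two fixed-end moments M_D, M_E as redundants; the released structure is the simple span DE.
Simple-span end rotations at D and E under the given loads:
  at D: point load 40 at a = 5.2: Pab(L + b)/(6LEI) = 270.4/EI
  at E: point load 40 at a = 5.2: Pab(L + a)/(6LEI) = 270.4/EI
  at D: UDL 18.1: wL³/(24EI) = 848.3/EI
  at E: UDL 18.1: wL³/(24EI) = 848.3/EI
  θ_D0 = 1119/EI,  θ_E0 = 1119/EI
Flexibility coefficients: a unit moment at one end gives L/(3EI) there and L/(6EI) at the far end, so f₁₁ = f₂₂ = 3.467/EI and f₁₂ = f₂₁ = 1.733/EI.
Compatibility — zero rotation at each built-in end:
  3.467 M_D + 1.733 M_E = 1119
  1.733 M_D + 3.467 M_E = 1119
Solving the pair gives M_D = 215.1 kip·ft and M_E = 215.1 kip·ft (hogging).

M_E = 215.1 kip·ft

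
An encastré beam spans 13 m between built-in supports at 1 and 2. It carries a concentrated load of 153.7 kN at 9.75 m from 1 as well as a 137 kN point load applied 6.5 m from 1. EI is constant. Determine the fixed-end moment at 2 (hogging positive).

M_2 = 503.6 kN·m

Release both end moments; the primary structure is a simply-supported span 12 with redundants M_1 and M_2.
Simple-span end rotations at 1 and 2 under the given loads:
  at 1: point load 153.7 at a = 9.75: Pab(L + b)/(6LEI) = 1015/EI
  at 2: point load 153.7 at a = 9.75: Pab(L + a)/(6LEI) = 1421/EI
  at 1: point load 137 at a = 6.5: Pab(L + b)/(6LEI) = 1447/EI
  at 2: point load 137 at a = 6.5: Pab(L + a)/(6LEI) = 1447/EI
  θ_10 = 2462/EI,  θ_20 = 2868/EI
Flexibility coefficients: a unit moment at one end gives L/(3EI) there and L/(6EI) at the far end, so f₁₁ = f₂₂ = 4.333/EI and f₁₂ = f₂₁ = 2.167/EI.
Compatibility — zero rotation at each built-in end:
  4.333 M_1 + 2.167 M_2 = 2462
  2.167 M_1 + 4.333 M_2 = 2868
Solving the pair gives M_1 = 316.3 kN·m and M_2 = 503.6 kN·m (hogging).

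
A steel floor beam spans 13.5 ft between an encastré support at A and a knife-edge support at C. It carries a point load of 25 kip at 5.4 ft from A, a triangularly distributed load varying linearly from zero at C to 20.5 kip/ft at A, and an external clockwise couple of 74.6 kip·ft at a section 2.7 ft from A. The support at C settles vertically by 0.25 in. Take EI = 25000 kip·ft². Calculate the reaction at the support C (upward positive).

Choose R_C as the redundant. The primary structure is the cantilever fixed at A.
Primary-structure tip deflection at C by superposition:
  point load 25 at a = 5.4: Pa²(3L − a)/(6EI) = 4265/EI
  triangular load, peak 20.5 at the fixed end: w₀L⁴/(30EI) = 22697/EI
  clockwise couple 74.6 at a = 2.7: M₀a(2L − a)/(2EI) = 2447/EI
  δ_0 = 29409/EI
Tip deflection under a unit load at C: L³/(3EI) = 820.1/EI.
With EI = 25000 kip·ft²: δ_0 = 1.1764 ft and δ_{CC} = 0.032805 ft/kip.
Compatibility — the beam at C must follow the support down by 0.02083 ft: δ_0 − R_C·δ_{CC} = 0.02083, so R_C = (1.1764 − 0.02083)/0.032805 = 35.22 kip.

R_C = 35.22 kip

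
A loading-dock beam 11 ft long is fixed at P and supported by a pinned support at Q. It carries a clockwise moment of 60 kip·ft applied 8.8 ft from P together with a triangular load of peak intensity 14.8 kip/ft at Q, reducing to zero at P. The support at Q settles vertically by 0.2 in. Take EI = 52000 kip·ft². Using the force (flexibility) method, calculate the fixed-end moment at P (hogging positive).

M_P = 99.55 kip·ft

Take the reaction at Q as the redundant and release it; the primary structure is a cantilever fixed at P.
Downward deflection at the released point Q due to the loads:
  clockwise couple 60 at a = 8.8: M₀a(2L − a)/(2EI) = 3485/EI
  triangular load, peak 14.8 at the free end: 11w₀L⁴/(120EI) = 19863/EI
  δ_0 = 23348/EI
Flexibility coefficient — unit upward force at Q: δ_{QQ} = L³/(3EI) = 443.7/EI.
With EI = 52000 kip·ft²: δ_0 = 0.449 ft and δ_{QQ} = 0.008532 ft/kip.
Compatibility — the beam at Q must follow the support down by 0.01667 ft: δ_0 − R_Q·δ_{QQ} = 0.01667, so R_Q = (0.449 − 0.01667)/0.008532 = 50.67 kip.
Moment equilibrium about P: M_P = Σ(load moments about P) − R_Q·L = 656.9 − 50.67×11 = 99.55 kip·ft.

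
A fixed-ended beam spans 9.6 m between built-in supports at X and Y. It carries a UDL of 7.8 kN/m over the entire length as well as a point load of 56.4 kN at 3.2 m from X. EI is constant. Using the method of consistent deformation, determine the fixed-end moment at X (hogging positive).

Take the two fixed-end moments M_X, M_Y as redundants; the released structure is the simple span XY.
Simple-span end rotations at X and Y under the given loads:
  at X: UDL 7.8: wL³/(24EI) = 287.5/EI
  at Y: UDL 7.8: wL³/(24EI) = 287.5/EI
  at X: point load 56.4 at a = 3.2: Pab(L + b)/(6LEI) = 320.9/EI
  at Y: point load 56.4 at a = 3.2: Pab(L + a)/(6LEI) = 256.7/EI
  θ_X0 = 608.4/EI,  θ_Y0 = 544.2/EI
Flexibility coefficients: a unit moment at one end gives L/(3EI) there and L/(6EI) at the far end, so f₁₁ = f₂₂ = 3.2/EI and f₁₂ = f₂₁ = 1.6/EI.
Compatibility — zero rotation at each built-in end:
  3.2 M_X + 1.6 M_Y = 608.4
  1.6 M_X + 3.2 M_Y = 544.2
Solving the pair gives M_X = 140.1 kN·m and M_Y = 100 kN·m (hogging).

M_X = 140.1 kN·m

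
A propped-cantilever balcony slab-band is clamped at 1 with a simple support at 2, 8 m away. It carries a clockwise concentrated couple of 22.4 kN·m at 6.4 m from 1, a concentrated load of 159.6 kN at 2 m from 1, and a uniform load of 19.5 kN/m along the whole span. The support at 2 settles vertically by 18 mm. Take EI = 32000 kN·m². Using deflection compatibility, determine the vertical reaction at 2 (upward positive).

Remove the prop at 2; the released (primary) structure is a cantilever built in at 1.
Downward deflection at the released point 2 due to the loads:
  clockwise couple 22.4 at a = 6.4: M₀a(2L − a)/(2EI) = 688.1/EI
  point load 159.6 at a = 2: Pa²(3L − a)/(6EI) = 2341/EI
  UDL 19.5: wL⁴/(8EI) = 9984/EI
  δ_0 = 13013/EI
Flexibility coefficient — unit upward force at 2: δ_{22} = L³/(3EI) = 170.7/EI.
With EI = 32000 kN·m²: δ_0 = 0.40665 m and δ_{22} = 0.005333 m/kN.
Compatibility — the beam at 2 must follow the support down by 0.018 m: δ_0 − R_2·δ_{22} = 0.018, so R_2 = (0.40665 − 0.018)/0.005333 = 72.87 kN.

R_2 = 72.87 kN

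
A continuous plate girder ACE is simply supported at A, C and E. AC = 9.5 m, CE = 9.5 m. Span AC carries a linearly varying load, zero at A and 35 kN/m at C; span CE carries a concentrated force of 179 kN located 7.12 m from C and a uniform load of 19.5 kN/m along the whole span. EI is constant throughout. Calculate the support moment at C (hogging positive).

M_C = 315.1 kN·m

Take M_C as the redundant. Released structure: two simple spans AC and CE with a hinge at C.
End slopes at the hinge C, treating each span as simply supported:
  span AC: triangular load, peak 35: w₀L³/(45EI) = 666.8/EI
  span CE: point load 179 at a = 7.12: Pab(L + b)/(6LEI) = 632.2/EI
  span CE: UDL 19.5: wL³/(24EI) = 696.6/EI
  relative rotation θ_0 = (666.8 + 1329)/EI = 1996/EI
A unit hogging moment at C produces rotation L₁/(3EI) + L₂/(3EI) = 6.333/EI.
Slope continuity at C: θ_0 = M_C·6.333/EI, so M_C = 1996/6.333 = 315.1 kN·m (hogging).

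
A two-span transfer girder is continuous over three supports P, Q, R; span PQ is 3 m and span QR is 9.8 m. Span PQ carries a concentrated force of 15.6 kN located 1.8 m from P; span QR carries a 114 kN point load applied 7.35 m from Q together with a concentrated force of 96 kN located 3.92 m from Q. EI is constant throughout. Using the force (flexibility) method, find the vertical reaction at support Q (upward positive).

Take M_Q as the redundant. Released structure: two simple spans PQ and QR with a hinge at Q.
Rotations at Q on the released spans (each span's end-slope, ×1/EI):
  span PQ: point load 15.6 at a = 1.8: Pab(L + a)/(6LEI) = 8.986/EI
  span QR: point load 114 at a = 7.35: Pab(L + b)/(6LEI) = 427.7/EI
  span QR: point load 96 at a = 3.92: Pab(L + b)/(6LEI) = 590.1/EI
  relative rotation θ_0 = (8.986 + 1018)/EI = 1027/EI
A unit hogging moment at Q produces rotation L₁/(3EI) + L₂/(3EI) = 4.267/EI.
Slope continuity at Q: θ_0 = M_Q·4.267/EI, so M_Q = 1027/4.267 = 240.6 kN·m (hogging).
Span PQ, ΣM about P with M_Q applied at Q: R_Q^{PQ}·3 = 28.08 + 240.6, so R_Q^{PQ} = 89.57 kN and R_P = 15.6 − 89.57 = -73.97 kN.
Span QR, ΣM about R: R_Q^{QR}·9.8 = 843.8 + 240.6, so R_Q^{QR} = 110.7 kN and R_R = 210 − 110.7 = 99.34 kN.
R_Q = 89.57 + 110.7 = 200.2 kN.

R_Q = 200.2 kN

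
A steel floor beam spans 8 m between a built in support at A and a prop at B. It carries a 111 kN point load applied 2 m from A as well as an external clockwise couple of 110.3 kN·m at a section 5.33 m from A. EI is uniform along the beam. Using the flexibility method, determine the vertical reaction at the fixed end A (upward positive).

Release the roller at B. Primary structure: cantilever fixed at A.
Primary-structure tip deflection at B by superposition:
  point load 111 at a = 2: Pa²(3L − a)/(6EI) = 1628/EI
  clockwise couple 110.3 at a = 5.33: M₀a(2L − a)/(2EI) = 3136/EI
  δ_0 = 4764/EI
Tip deflection under a unit load at B: L³/(3EI) = 170.7/EI.
The prop prevents deflection at B: R_B = δ_0/δ_{BB} = 4764/170.7 = 27.92 kN.
Vertical equilibrium: R_A = ΣP − R_B = 111 − 27.92 = 83.08 kN.

R_A = 83.08 kN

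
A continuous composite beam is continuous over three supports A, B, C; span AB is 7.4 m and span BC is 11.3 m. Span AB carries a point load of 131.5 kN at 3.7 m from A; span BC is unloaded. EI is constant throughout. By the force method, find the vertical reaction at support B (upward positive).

Take M_B as the redundant. Released structure: two simple spans AB and BC with a hinge at B.
End slopes at the hinge B, treating each span as simply supported:
  span AB: point load 131.5 at a = 3.7: Pab(L + a)/(6LEI) = 450.1/EI
  relative rotation θ_0 = (450.1 + 0)/EI = 450.1/EI
A unit hogging moment at B produces rotation L₁/(3EI) + L₂/(3EI) = 6.233/EI.
Slope continuity at B: θ_0 = M_B·6.233/EI, so M_B = 450.1/6.233 = 72.2 kN·m (hogging).
Span AB, ΣM about A with M_B applied at B: R_B^{AB}·7.4 = 486.6 + 72.2, so R_B^{AB} = 75.51 kN and R_A = 131.5 − 75.51 = 55.99 kN.
Span BC, ΣM about C: R_B^{BC}·11.3 = 0 + 72.2, so R_B^{BC} = 6.39 kN and R_C = 0 − 6.39 = -6.39 kN.
R_B = 75.51 + 6.39 = 81.9 kN.

R_B = 81.9 kN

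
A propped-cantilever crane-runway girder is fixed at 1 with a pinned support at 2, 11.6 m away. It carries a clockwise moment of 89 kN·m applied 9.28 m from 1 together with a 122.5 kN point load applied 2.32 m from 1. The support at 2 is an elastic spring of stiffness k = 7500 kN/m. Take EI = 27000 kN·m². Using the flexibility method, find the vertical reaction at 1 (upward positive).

Take the reaction at 2 as the redundant and release it; the primary structure is a cantilever fixed at 1.
Downward deflection at the released point 2 due to the loads:
  clockwise couple 89 at a = 9.28: M₀a(2L − a)/(2EI) = 5748/EI
  point load 122.5 at a = 2.32: Pa²(3L − a)/(6EI) = 3569/EI
  δ_0 = 9318/EI
Tip deflection under a unit load at 2: L³/(3EI) = 520.3/EI.
With EI = 27000 kN·m²: δ_0 = 0.3451 m and δ_{22} = 0.01927 m/kN.
Compatibility — the spring shortens by R_2/k under the reaction it provides: δ_0 − R_2·δ_{22} = R_2/k. With 1/k = 0.000133 m/kN, R_2 = δ_0 / (δ_{22} + 1/k) = 0.3451 / (0.01927 + 0.000133) = 17.79 kN.
Vertical equilibrium: R_1 = ΣP − R_2 = 122.5 − 17.79 = 104.7 kN.

R_1 = 104.7 kN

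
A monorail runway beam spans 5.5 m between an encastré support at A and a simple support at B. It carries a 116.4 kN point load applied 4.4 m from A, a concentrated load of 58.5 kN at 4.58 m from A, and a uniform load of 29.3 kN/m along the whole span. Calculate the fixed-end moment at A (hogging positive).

M_A = 198.4 kN·m

Remove the prop at B; the released (primary) structure is a cantilever built in at A.
Deflection at B on the released cantilever, summing each load's contribution:
  point load 116.4 at a = 4.4: Pa²(3L − a)/(6EI) = 4545/EI
  point load 58.5 at a = 4.58: Pa²(3L − a)/(6EI) = 2438/EI
  UDL 29.3: wL⁴/(8EI) = 3351/EI
  δ_0 = 10334/EI
Tip deflection under a unit load at B: L³/(3EI) = 55.46/EI.
The prop prevents deflection at B: R_B = δ_0/δ_{BB} = 10334/55.46 = 186.3 kN.
Moment equilibrium about A: M_A = Σ(load moments about A) − R_B·L = 1223 − 186.3×5.5 = 198.4 kN·m.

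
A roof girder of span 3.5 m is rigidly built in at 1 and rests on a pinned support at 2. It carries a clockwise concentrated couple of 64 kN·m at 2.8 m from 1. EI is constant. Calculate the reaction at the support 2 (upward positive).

R_2 = 26.33 kN

Release the roller at 2. Primary structure: cantilever fixed at 1.
Downward deflection at the released point 2 due to the loads:
  clockwise couple 64 at a = 2.8: M₀a(2L − a)/(2EI) = 376.3/EI
Tip deflection under a unit load at 2: L³/(3EI) = 14.29/EI.
The prop prevents deflection at 2: R_2 = δ_0/δ_{22} = 376.3/14.29 = 26.33 kN.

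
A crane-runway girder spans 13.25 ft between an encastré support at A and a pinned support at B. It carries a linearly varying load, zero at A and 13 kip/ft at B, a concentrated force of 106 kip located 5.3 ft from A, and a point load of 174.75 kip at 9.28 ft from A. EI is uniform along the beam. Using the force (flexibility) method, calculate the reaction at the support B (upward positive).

Release the roller at B. Primary structure: cantilever fixed at A.
Primary-structure tip deflection at B by superposition:
  triangular load, peak 13 at the free end: 11w₀L⁴/(120EI) = 36730/EI
  point load 106 at a = 5.3: Pa²(3L − a)/(6EI) = 17096/EI
  point load 174.75 at a = 9.28: Pa²(3L − a)/(6EI) = 76425/EI
  δ_0 = 130251/EI
Flexibility coefficient — unit upward force at B: δ_{BB} = L³/(3EI) = 775.4/EI.
Compatibility at B: δ_0 − R_B·δ_{BB} = 0, so R_B = 130251/775.4 = 168 kip.

R_B = 168 kip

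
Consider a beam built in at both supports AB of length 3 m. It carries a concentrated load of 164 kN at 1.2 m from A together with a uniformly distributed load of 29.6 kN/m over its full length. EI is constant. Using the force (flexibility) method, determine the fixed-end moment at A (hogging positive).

Release both end moments; the primary structure is a simply-supported span AB with redundants M_A and M_B.
End rotations of the released simple span under the applied load (×1/EI):
  at A: point load 164 at a = 1.2: Pab(L + b)/(6LEI) = 94.46/EI
  at B: point load 164 at a = 1.2: Pab(L + a)/(6LEI) = 82.66/EI
  at A: UDL 29.6: wL³/(24EI) = 33.3/EI
  at B: UDL 29.6: wL³/(24EI) = 33.3/EI
  θ_A0 = 127.8/EI,  θ_B0 = 116/EI
Flexibility coefficients: a unit moment at one end gives L/(3EI) there and L/(6EI) at the far end, so f₁₁ = f₂₂ = 1/EI and f₁₂ = f₂₁ = 0.5/EI.
Compatibility — zero rotation at each built-in end:
  1 M_A + 0.5 M_B = 127.8
  0.5 M_A + 1 M_B = 116
Solving the pair gives M_A = 93.05 kN·m and M_B = 69.43 kN·m (hogging).

M_A = 93.05 kN·m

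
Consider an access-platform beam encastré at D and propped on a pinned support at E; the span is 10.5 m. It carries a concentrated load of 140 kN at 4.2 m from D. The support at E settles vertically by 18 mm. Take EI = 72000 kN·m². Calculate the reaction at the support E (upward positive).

Choose R_E as the redundant. The primary structure is the cantilever fixed at D.
Deflection at E on the released cantilever, summing each load's contribution:
  point load 140 at a = 4.2: Pa²(3L − a)/(6EI) = 11237/EI
Tip deflection under a unit load at E: L³/(3EI) = 385.9/EI.
With EI = 72000 kN·m²: δ_0 = 0.15607 m and δ_{EE} = 0.005359 m/kN.
Compatibility — the beam at E must follow the support down by 0.018 m: δ_0 − R_E·δ_{EE} = 0.018, so R_E = (0.15607 − 0.018)/0.005359 = 25.76 kN.

R_E = 25.76 kN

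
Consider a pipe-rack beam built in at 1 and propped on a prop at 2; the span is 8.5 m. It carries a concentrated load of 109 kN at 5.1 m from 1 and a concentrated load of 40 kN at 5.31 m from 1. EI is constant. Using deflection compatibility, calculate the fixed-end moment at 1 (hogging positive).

M_1 = 210.5 kN·m

Remove the prop at 2; the released (primary) structure is a cantilever built in at 1.
Primary-structure tip deflection at 2 by superposition:
  point load 109 at a = 5.1: Pa²(3L − a)/(6EI) = 9639/EI
  point load 40 at a = 5.31: Pa²(3L − a)/(6EI) = 3795/EI
  δ_0 = 13435/EI
Flexibility coefficient — unit upward force at 2: δ_{22} = L³/(3EI) = 204.7/EI.
The prop prevents deflection at 2: R_2 = δ_0/δ_{22} = 13435/204.7 = 65.63 kN.
Moment equilibrium about 1: M_1 = Σ(load moments about 1) − R_2·L = 768.3 − 65.63×8.5 = 210.5 kN·m.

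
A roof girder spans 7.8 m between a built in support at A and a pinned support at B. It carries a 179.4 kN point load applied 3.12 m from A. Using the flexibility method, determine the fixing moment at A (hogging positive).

Choose R_B as the redundant. The primary structure is the cantilever fixed at A.
Downward deflection at the released point B due to the loads:
  point load 179.4 at a = 3.12: Pa²(3L − a)/(6EI) = 5903/EI
Flexibility coefficient — unit upward force at B: δ_{BB} = L³/(3EI) = 158.2/EI.
The prop prevents deflection at B: R_B = δ_0/δ_{BB} = 5903/158.2 = 37.32 kN.
Moment equilibrium about A: M_A = Σ(load moments about A) − R_B·L = 559.7 − 37.32×7.8 = 268.7 kN·m.

M_A = 268.7 kN·m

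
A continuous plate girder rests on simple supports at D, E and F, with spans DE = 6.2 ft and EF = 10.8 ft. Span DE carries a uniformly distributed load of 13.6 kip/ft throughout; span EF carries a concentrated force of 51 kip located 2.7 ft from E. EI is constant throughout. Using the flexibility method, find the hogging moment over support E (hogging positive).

Take M_E as the redundant. Released structure: two simple spans DE and EF with a hinge at E.
Rotations at E on the released spans (each span's end-slope, ×1/EI):
  span DE: UDL 13.6: wL³/(24EI) = 135.1/EI
  span EF: point load 51 at a = 2.7: Pab(L + b)/(6LEI) = 325.3/EI
  relative rotation θ_0 = (135.1 + 325.3)/EI = 460.4/EI
A unit hogging moment at E produces rotation L₁/(3EI) + L₂/(3EI) = 5.667/EI.
Slope continuity at E: θ_0 = M_E·5.667/EI, so M_E = 460.4/5.667 = 81.24 kip·ft (hogging).

M_E = 81.24 kip·ft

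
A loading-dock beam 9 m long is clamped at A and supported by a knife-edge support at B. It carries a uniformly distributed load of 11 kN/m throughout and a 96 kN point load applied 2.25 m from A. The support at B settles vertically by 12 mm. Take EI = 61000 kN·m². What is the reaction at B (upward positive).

R_B = 42.36 kN

Choose R_B as the redundant. The primary structure is the cantilever fixed at A.
Downward deflection at the released point B due to the loads:
  UDL 11: wL⁴/(8EI) = 9021/EI
  point load 96 at a = 2.25: Pa²(3L − a)/(6EI) = 2005/EI
  δ_0 = 11026/EI
Tip deflection under a unit load at B: L³/(3EI) = 243/EI.
With EI = 61000 kN·m²: δ_0 = 0.18076 m and δ_{BB} = 0.003984 m/kN.
Compatibility — the beam at B must follow the support down by 0.012 m: δ_0 − R_B·δ_{BB} = 0.012, so R_B = (0.18076 − 0.012)/0.003984 = 42.36 kN.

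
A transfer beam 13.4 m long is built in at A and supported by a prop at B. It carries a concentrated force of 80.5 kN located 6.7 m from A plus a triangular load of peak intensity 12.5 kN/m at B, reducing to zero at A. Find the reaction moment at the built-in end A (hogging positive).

Remove the prop at B; the released (primary) structure is a cantilever built in at A.
Free-end deflection of the primary structure under the applied loading (downward +):
  point load 80.5 at a = 6.7: Pa²(3L − a)/(6EI) = 20176/EI
  triangular load, peak 12.5 at the free end: 11w₀L⁴/(120EI) = 36944/EI
  δ_0 = 57120/EI
Tip deflection under a unit load at B: L³/(3EI) = 802/EI.
Compatibility at B: δ_0 − R_B·δ_{BB} = 0, so R_B = 57120/802 = 71.22 kN.
Moment equilibrium about A: M_A = Σ(load moments about A) − R_B·L = 1288 − 71.22×13.4 = 333.2 kN·m.

M_A = 333.2 kN·m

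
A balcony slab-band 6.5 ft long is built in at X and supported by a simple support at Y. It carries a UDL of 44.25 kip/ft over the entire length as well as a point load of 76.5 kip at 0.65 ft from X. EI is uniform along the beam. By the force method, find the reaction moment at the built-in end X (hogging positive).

Release the roller at Y. Primary structure: cantilever fixed at X.
Downward deflection at the released point Y due to the loads:
  UDL 44.25: wL⁴/(8EI) = 9874/EI
  point load 76.5 at a = 0.65: Pa²(3L − a)/(6EI) = 101.5/EI
  δ_0 = 9975/EI
Tip deflection under a unit load at Y: L³/(3EI) = 91.54/EI.
Compatibility at Y: δ_0 − R_Y·δ_{YY} = 0, so R_Y = 9975/91.54 = 109 kip.
Moment equilibrium about X: M_X = Σ(load moments about X) − R_Y·L = 984.5 − 109×6.5 = 276.2 kip·ft.

M_X = 276.2 kip·ft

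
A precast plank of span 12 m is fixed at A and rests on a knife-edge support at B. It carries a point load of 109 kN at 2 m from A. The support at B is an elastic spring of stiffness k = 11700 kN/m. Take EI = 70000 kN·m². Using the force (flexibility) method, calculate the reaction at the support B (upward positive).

R_B = 4.245 kN

Take the reaction at B as the redundant and release it; the primary structure is a cantilever fixed at A.
Free-end deflection of the primary structure under the applied loading (downward +):
  point load 109 at a = 2: Pa²(3L − a)/(6EI) = 2471/EI
Flexibility coefficient — unit upward force at B: δ_{BB} = L³/(3EI) = 576/EI.
With EI = 70000 kN·m²: δ_0 = 0.035295 m and δ_{BB} = 0.008229 m/kN.
Compatibility — the spring shortens by R_B/k under the reaction it provides: δ_0 − R_B·δ_{BB} = R_B/k. With 1/k = 0.000085 m/kN, R_B = δ_0 / (δ_{BB} + 1/k) = 0.035295 / (0.008229 + 0.000085) = 4.245 kN.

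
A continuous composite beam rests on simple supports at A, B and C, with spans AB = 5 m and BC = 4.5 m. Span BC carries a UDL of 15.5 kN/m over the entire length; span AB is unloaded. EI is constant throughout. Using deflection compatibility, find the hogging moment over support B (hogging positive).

Release continuity at B by inserting a hinge; the redundant is the internal moment M_B. The primary structure is two simply-supported spans AB and BC.
Discontinuity in slope at B on the released structure — sum the simple-span end rotations:
  span BC: UDL 15.5: wL³/(24EI) = 58.85/EI
  relative rotation θ_0 = (0 + 58.85)/EI = 58.85/EI
A unit hogging moment at B produces rotation L₁/(3EI) + L₂/(3EI) = 3.167/EI.
Compatibility: M_B·(L₁+L₂)/(3EI) = θ_0, giving M_B = 18.58 kN·m (hogging).

M_B = 18.58 kN·m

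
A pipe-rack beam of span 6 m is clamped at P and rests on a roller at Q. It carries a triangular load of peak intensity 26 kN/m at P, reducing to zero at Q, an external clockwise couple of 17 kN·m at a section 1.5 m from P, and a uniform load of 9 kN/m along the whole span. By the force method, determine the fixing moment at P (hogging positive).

Remove the prop at Q; the released (primary) structure is a cantilever built in at P.
Primary-structure tip deflection at Q by superposition:
  triangular load, peak 26 at the fixed end: w₀L⁴/(30EI) = 1123/EI
  clockwise couple 17 at a = 1.5: M₀a(2L − a)/(2EI) = 133.9/EI
  UDL 9: wL⁴/(8EI) = 1458/EI
  δ_0 = 2715/EI
Flexibility coefficient — unit upward force at Q: δ_{QQ} = L³/(3EI) = 72/EI.
The prop prevents deflection at Q: R_Q = δ_0/δ_{QQ} = 2715/72 = 37.71 kN.
Moment equilibrium about P: M_P = Σ(load moments about P) − R_Q·L = 335 − 37.71×6 = 108.7 kN·m.

M_P = 108.7 kN·m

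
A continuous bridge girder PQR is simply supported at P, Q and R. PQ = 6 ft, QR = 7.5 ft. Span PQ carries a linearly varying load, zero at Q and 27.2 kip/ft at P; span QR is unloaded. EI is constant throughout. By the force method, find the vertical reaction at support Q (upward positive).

R_Q = 34.82 kip

Take M_Q as the redundant. Released structure: two simple spans PQ and QR with a hinge at Q.
Discontinuity in slope at Q on the released structure — sum the simple-span end rotations:
  span PQ: triangular load, peak 27.2: 7w₀L³/(360EI) = 114.2/EI
  relative rotation θ_0 = (114.2 + 0)/EI = 114.2/EI
A unit hogging moment at Q produces rotation L₁/(3EI) + L₂/(3EI) = 4.5/EI.
Slope continuity at Q: θ_0 = M_Q·4.5/EI, so M_Q = 114.2/4.5 = 25.39 kip·ft (hogging).
Span PQ, ΣM about P with M_Q applied at Q: R_Q^{PQ}·6 = 163.2 + 25.39, so R_Q^{PQ} = 31.43 kip and R_P = 81.6 − 31.43 = 50.17 kip.
Span QR, ΣM about R: R_Q^{QR}·7.5 = 0 + 25.39, so R_Q^{QR} = 3.385 kip and R_R = 0 − 3.385 = -3.385 kip.
R_Q = 31.43 + 3.385 = 34.82 kip.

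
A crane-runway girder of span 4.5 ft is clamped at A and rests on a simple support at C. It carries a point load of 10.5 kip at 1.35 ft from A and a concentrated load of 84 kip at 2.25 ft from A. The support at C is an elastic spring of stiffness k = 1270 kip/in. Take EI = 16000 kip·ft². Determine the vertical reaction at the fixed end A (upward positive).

R_A = 67.89 kip

Choose R_C as the redundant. The primary structure is the cantilever fixed at A.
Primary-structure tip deflection at C by superposition:
  point load 10.5 at a = 1.35: Pa²(3L − a)/(6EI) = 38.75/EI
  point load 84 at a = 2.25: Pa²(3L − a)/(6EI) = 797.3/EI
  δ_0 = 836.1/EI
Tip deflection under a unit load at C: L³/(3EI) = 30.38/EI.
With EI = 16000 kip·ft²: δ_0 = 0.052256 ft and δ_{CC} = 0.001898 ft/kip.
Compatibility — the spring shortens by R_C/k under the reaction it provides: δ_0 − R_C·δ_{CC} = R_C/k. With 1/k = 1/(1270×12) ft/kip = 0.000066 ft/kip, R_C = δ_0 / (δ_{CC} + 1/k) = 0.052256 / (0.001898 + 0.000066) = 26.61 kip.
Vertical equilibrium: R_A = ΣP − R_C = 94.5 − 26.61 = 67.89 kip.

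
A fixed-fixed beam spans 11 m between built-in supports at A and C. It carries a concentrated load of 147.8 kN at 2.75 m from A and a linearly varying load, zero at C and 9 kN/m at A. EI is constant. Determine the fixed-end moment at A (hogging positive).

Take the two fixed-end moments M_A, M_C as redundants; the released structure is the simple span AC.
On the primary (simply-supported) span, the end slopes from the loading are:
  at A: point load 147.8 at a = 2.75: Pab(L + b)/(6LEI) = 978/EI
  at C: point load 147.8 at a = 2.75: Pab(L + a)/(6LEI) = 698.6/EI
  at A: triangular load, peak 9: w₀L³/(45EI) = 266.2/EI
  at C: triangular load, peak 9: 7w₀L³/(360EI) = 232.9/EI
  θ_A0 = 1244/EI,  θ_C0 = 931.5/EI
Flexibility coefficients: a unit moment at one end gives L/(3EI) there and L/(6EI) at the far end, so f₁₁ = f₂₂ = 3.667/EI and f₁₂ = f₂₁ = 1.833/EI.
Compatibility — zero rotation at each built-in end:
  3.667 M_A + 1.833 M_C = 1244
  1.833 M_A + 3.667 M_C = 931.5
Solving the pair gives M_A = 283.1 kN·m and M_C = 112.5 kN·m (hogging).

M_A = 283.1 kN·m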